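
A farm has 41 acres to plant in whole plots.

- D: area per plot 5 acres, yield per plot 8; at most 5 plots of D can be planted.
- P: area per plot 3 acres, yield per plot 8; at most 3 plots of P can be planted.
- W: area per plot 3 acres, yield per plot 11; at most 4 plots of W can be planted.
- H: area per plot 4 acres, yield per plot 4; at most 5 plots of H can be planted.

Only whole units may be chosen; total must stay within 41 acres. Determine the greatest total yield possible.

This is a bounded integer knapsack.
W has the best ratio (11/3); taking only W gives at most 4×11 = 44 (stopped by the supply cap of 4).
Mixing does better — 4×D, 3×P, and 4×W: area 41 ≤ 41, yield 4·8 + 3·8 + 4·11 = 100.

100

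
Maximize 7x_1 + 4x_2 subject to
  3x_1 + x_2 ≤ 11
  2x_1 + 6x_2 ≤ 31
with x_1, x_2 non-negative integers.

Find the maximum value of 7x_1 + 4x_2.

30

Relaxing integrality, the LP optimum is 33.06 at (x_1,x_2) = (2.19, 4.44), which is not an integer point.
(x_1,x_2)=(2,4): 3·2+1·4=10≤11, 2·2+6·4=28≤31, objective 30.
(x_1,x_2)=(2,3): 3·2+1·3=9≤11, 2·2+6·3=22≤31, objective 26.
(x_1,x_2)=(1,4): 3·1+1·4=7≤11, 2·1+6·4=26≤31, objective 23.
No feasible integer point exceeds 30.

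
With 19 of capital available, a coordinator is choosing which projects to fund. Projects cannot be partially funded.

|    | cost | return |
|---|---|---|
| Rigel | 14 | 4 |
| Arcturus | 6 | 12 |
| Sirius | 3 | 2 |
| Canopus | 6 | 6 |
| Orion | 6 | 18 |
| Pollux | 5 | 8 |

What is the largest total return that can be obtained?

38

Treat it as a binary knapsack problem.
Allowing fractional choices, the relaxed optimum would be about 40.0, but projects are indivisible.
Arcturus + Canopus + Orion: cost 6 + 6 + 6 = 18 ≤ 19, return 12 + 6 + 18 = 36.
Arcturus + Orion + Pollux: cost 6 + 6 + 5 = 17 ≤ 19, return 12 + 18 + 8 = 38.
Arcturus + Sirius + Orion: cost 6 + 3 + 6 = 15 ≤ 19, return 12 + 2 + 18 = 32.
Best is Arcturus, Orion, and Pollux with total return 38.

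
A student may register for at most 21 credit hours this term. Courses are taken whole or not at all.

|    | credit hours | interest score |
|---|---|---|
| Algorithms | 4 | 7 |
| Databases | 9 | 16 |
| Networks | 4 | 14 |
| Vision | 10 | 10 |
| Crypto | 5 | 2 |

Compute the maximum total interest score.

This is a 0-1 knapsack instance.
Allowing fractional choices, the relaxed optimum would be about 41.0, but courses are indivisible.
Algorithms + Databases + Networks: credit hours 4 + 9 + 4 = 17 ≤ 21, interest score 7 + 16 + 14 = 37.
Databases + Networks + Crypto: credit hours 9 + 4 + 5 = 18 ≤ 21, interest score 16 + 14 + 2 = 32.
Best is Algorithms, Databases, and Networks with total interest score 37.

37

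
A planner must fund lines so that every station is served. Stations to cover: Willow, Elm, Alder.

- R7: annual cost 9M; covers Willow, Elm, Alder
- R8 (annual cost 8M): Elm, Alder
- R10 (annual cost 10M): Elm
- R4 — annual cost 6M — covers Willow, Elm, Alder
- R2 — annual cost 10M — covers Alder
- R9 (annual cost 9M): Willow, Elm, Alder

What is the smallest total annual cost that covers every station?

R4 alone covers Willow, Elm, Alder — every station.
Total annual cost: 6.

6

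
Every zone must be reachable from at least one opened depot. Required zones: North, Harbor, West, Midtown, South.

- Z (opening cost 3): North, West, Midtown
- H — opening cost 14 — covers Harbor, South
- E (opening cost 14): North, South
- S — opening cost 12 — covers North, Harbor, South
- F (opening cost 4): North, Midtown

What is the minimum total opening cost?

15

Choose Z and S: together they cover North, Harbor, West, Midtown, South — every zone.
Total opening cost: 3 + 12 = 15.
No cover costs less than 15.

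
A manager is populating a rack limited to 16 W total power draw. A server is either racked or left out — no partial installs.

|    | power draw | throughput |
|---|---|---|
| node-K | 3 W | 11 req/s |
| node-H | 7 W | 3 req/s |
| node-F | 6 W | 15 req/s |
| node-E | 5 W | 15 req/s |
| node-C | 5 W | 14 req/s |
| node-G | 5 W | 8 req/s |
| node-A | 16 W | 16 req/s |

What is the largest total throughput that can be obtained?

44

Allowing fractional choices, the relaxed optimum would be about 47.5, but servers are indivisible.
node-F + node-E + node-C: power draw 6 + 5 + 5 = 16 ≤ 16, throughput 15 + 15 + 14 = 44.
node-K + node-F + node-E: power draw 3 + 6 + 5 = 14 ≤ 16, throughput 11 + 15 + 15 = 41.
Best is node-F, node-E, and node-C with total throughput 44.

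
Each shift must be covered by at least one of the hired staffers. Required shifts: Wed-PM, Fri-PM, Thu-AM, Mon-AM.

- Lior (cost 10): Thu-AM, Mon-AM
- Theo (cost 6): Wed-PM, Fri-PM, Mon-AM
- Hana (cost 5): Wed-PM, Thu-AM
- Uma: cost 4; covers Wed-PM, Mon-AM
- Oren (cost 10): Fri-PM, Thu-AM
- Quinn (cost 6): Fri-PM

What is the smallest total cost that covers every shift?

11

Choose Theo and Hana: together they cover Wed-PM, Fri-PM, Thu-AM, Mon-AM — every shift.
Total cost: 6 + 5 = 11.
No cover costs less than 11.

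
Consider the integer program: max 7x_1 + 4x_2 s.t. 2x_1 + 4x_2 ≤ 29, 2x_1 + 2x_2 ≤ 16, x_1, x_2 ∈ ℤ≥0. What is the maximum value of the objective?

(x_1,x_2)=(8,0): 2·8+4·0=16≤29, 2·8+2·0=16≤16, objective 56.
(x_1,x_2)=(7,1): 2·7+4·1=18≤29, 2·7+2·1=16≤16, objective 53.
No feasible integer point exceeds 56.

56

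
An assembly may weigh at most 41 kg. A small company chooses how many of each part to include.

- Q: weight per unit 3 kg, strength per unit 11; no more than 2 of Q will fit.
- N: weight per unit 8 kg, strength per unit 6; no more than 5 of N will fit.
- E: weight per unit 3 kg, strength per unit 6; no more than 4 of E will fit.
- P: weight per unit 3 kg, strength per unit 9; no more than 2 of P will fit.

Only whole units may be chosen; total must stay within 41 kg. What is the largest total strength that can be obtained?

Take 2×Q, 2×N, 4×E, and 2×P: weight 40 ≤ 41, strength 2·11 + 2·6 + 4·6 + 2·9 = 76.
Q has the best ratio (11/3) and is taken to its limit of 2; remaining capacity is filled optimally with the others.

76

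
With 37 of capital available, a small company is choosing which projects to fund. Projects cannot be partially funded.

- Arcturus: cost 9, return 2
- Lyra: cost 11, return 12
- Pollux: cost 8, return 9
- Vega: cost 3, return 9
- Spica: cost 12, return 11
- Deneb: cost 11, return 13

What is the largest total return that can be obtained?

45

This is an integer program with binary decision variables.
Allowing fractional choices, the relaxed optimum would be about 46.7, but projects are indivisible.
Pollux + Vega + Spica + Deneb: cost 8 + 3 + 12 + 11 = 34 ≤ 37, return 9 + 9 + 11 + 13 = 42.
Lyra + Vega + Spica + Deneb: cost 11 + 3 + 12 + 11 = 37 ≤ 37, return 12 + 9 + 11 + 13 = 45.
Lyra + Pollux + Vega + Deneb: cost 11 + 8 + 3 + 11 = 33 ≤ 37, return 12 + 9 + 9 + 13 = 43.
Best is Lyra, Vega, Spica, and Deneb with total return 45.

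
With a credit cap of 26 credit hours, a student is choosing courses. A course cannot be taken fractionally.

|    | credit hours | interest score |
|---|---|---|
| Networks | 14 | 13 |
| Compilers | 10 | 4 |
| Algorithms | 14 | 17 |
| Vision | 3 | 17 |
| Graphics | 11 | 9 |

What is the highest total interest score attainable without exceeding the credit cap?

34

Allowing fractional choices, the relaxed optimum would be about 42.4, but courses are indivisible.
Algorithms + Vision: credit hours 14 + 3 = 17 ≤ 26, interest score 17 + 17 = 34.
Compilers + Vision + Graphics: credit hours 10 + 3 + 11 = 24 ≤ 26, interest score 4 + 17 + 9 = 30.
Networks + Vision: credit hours 14 + 3 = 17 ≤ 26, interest score 13 + 17 = 30.
Best is Algorithms and Vision with total interest score 34.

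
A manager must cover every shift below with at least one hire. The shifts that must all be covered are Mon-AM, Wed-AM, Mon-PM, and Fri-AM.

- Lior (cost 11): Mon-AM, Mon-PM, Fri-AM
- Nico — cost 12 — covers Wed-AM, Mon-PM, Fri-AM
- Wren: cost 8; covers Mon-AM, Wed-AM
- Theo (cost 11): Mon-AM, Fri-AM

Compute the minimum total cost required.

19

Choose Lior and Wren: together they cover Mon-AM, Wed-AM, Mon-PM, Fri-AM — every shift.
Total cost: 11 + 8 = 19.
No cover costs less than 19.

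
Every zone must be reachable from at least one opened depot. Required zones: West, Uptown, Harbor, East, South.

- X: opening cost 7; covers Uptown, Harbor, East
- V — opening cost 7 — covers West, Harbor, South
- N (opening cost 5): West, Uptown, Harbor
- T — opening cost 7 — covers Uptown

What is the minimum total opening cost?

The greedy cost-per-new-zone heuristic would pick N, X, and V for 19, but a cheaper cover exists.
Choose X and V: together they cover West, Uptown, Harbor, East, South — every zone.
Total opening cost: 7 + 7 = 14.
No cover costs less than 14.

14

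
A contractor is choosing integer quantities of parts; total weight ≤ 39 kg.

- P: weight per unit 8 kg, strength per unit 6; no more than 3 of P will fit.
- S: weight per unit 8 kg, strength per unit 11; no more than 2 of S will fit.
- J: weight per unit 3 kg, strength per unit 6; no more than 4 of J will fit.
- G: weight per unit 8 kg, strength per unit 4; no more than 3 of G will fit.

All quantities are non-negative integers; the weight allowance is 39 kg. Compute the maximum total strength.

52

J has the best ratio (6/3); taking only J gives at most 4×6 = 24 (stopped by the supply cap of 4).
Mixing does better — 1×P, 2×S, and 4×J: weight 36 ≤ 39, strength 1·6 + 2·11 + 4·6 = 52.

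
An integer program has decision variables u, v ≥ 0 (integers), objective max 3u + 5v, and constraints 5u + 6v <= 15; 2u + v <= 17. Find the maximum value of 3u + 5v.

Relaxing integrality, the LP optimum is 12.50 at (u,v) = (0, 2.5), which is not an integer point.
(u,v)=(0,2): 5·0+6·2=12≤15, 2·0+1·2=2≤17, objective 10.
(u,v)=(1,1): 5·1+6·1=11≤15, 2·1+1·1=3≤17, objective 8.
(u,v)=(0,1): 5·0+6·1=6≤15, 2·0+1·1=1≤17, objective 5.
The best lattice point is (0,2), giving 10.

10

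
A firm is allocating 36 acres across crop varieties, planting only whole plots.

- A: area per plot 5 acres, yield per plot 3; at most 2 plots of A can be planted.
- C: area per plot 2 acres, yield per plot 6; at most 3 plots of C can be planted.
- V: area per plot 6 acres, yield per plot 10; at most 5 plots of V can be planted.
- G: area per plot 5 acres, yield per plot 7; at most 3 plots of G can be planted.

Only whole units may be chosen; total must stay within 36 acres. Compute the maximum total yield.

C has the best ratio (6/2); taking only C gives at most 3×6 = 18 (stopped by the supply cap of 3).
Mixing does better — 3×C and 5×V: area 36 ≤ 36, yield 3·6 + 5·10 = 68.

68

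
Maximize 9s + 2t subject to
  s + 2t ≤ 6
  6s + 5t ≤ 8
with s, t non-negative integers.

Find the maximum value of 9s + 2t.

9

The continuous relaxation peaks at (1.33, 0) with value 12.00; rounding to a feasible lattice point costs some objective.
(s,t)=(1,0): 1·1+2·0=1≤6, 6·1+5·0=6≤8, objective 9.
(s,t)=(0,1): 1·0+2·1=2≤6, 6·0+5·1=5≤8, objective 2.
(s,t)=(0,0): 1·0+2·0=0≤6, 6·0+5·0=0≤8, objective 0.
Maximum is 9 at (s,t)=(1,0).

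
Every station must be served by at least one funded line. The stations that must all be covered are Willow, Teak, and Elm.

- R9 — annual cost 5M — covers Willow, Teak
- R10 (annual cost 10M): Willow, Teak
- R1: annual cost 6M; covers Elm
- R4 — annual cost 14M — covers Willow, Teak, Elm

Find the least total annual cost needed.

11

Choose R9 and R1: together they cover Willow, Teak, Elm — every station.
Total annual cost: 5 + 6 = 11.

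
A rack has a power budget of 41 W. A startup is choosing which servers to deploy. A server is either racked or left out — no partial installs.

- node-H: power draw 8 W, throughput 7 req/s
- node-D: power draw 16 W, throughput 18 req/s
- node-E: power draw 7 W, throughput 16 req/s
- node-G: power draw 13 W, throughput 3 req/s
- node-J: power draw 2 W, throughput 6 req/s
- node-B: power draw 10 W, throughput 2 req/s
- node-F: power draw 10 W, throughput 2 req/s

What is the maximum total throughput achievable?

This is a 0-1 knapsack instance.
node-H + node-D + node-E + node-B: power draw 8 + 16 + 7 + 10 = 41 ≤ 41, throughput 7 + 18 + 16 + 2 = 43.
node-H + node-D + node-E + node-J: power draw 8 + 16 + 7 + 2 = 33 ≤ 41, throughput 7 + 18 + 16 + 6 = 47.
node-D + node-E + node-G + node-J: power draw 16 + 7 + 13 + 2 = 38 ≤ 41, throughput 18 + 16 + 3 + 6 = 43.
Best is node-H, node-D, node-E, and node-J with total throughput 47.

47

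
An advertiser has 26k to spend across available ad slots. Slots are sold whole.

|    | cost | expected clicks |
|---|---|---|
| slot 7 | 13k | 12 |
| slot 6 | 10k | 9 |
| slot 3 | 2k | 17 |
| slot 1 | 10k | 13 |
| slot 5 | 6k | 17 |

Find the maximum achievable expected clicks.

This is a 0-1 knapsack instance.
Take slot 3, slot 1, and slot 5: cost 2 + 10 + 6 = 18 ≤ 26, expected clicks 17 + 13 + 17 = 47.
No other feasible combination does better.

47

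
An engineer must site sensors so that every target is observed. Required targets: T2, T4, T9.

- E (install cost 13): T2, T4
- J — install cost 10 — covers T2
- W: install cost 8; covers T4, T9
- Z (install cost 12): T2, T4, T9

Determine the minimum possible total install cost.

The greedy cost-per-new-target heuristic would pick W and J for 18, but a cheaper cover exists.
Z alone covers T2, T4, T9 — every target.
Total install cost: 12.
No cover costs less than 12.

12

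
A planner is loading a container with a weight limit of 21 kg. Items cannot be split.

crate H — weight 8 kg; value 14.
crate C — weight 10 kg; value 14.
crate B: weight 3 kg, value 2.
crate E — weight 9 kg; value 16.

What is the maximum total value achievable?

32

crate H + crate E: weight 8 + 9 = 17 ≤ 21, value 14 + 16 = 30.
crate C + crate E: weight 10 + 9 = 19 ≤ 21, value 14 + 16 = 30.
crate H + crate B + crate E: weight 8 + 3 + 9 = 20 ≤ 21, value 14 + 2 + 16 = 32.
Best is crate H, crate B, and crate E with total value 32.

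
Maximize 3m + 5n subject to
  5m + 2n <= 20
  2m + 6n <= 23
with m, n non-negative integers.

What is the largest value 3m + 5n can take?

21

(m,n)=(2,3) is feasible, giving 21.
(m,n)=(3,2) is feasible, giving 19.
(m,n)=(1,3) is feasible, giving 18.
The best lattice point is (2,3), giving 21.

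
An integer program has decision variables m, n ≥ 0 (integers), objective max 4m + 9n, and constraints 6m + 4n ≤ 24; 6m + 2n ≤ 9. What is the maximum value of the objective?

The continuous relaxation peaks at (0, 4.5) with value 40.50; rounding to a feasible lattice point costs some objective.
(m,n)=(0,4): 6·0+4·4=16≤24, 6·0+2·4=8≤9, objective 36.
(m,n)=(0,3): 6·0+4·3=12≤24, 6·0+2·3=6≤9, objective 27.
The best lattice point is (0,4), giving 36.

36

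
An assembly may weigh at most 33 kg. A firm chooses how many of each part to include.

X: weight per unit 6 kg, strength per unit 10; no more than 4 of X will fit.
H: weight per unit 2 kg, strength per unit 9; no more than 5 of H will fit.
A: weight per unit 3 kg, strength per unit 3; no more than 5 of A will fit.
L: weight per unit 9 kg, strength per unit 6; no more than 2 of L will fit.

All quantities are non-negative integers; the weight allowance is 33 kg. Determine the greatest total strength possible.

78

H has the best ratio (9/2); taking only H gives at most 5×9 = 45 (stopped by the supply cap of 5).
Mixing does better — 3×X, 5×H, and 1×A: weight 31 ≤ 33, strength 3·10 + 5·9 + 1·3 = 78.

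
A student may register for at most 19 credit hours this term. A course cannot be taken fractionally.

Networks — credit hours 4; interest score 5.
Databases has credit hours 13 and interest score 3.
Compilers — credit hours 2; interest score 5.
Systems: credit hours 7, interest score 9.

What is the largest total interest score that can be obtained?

19

Take Networks, Compilers, and Systems: credit hours 4 + 2 + 7 = 13 ≤ 19, interest score 5 + 5 + 9 = 19.
No other feasible combination does better.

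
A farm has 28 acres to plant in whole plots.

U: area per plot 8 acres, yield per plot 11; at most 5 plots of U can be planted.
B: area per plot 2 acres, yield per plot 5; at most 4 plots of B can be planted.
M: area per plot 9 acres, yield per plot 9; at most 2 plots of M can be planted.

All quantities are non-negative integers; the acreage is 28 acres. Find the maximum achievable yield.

This is a bounded integer knapsack.
3×U and 2×B: area 28 ≤ 28, yield 3·11 + 2·5 = 43.
2×U and 4×B: area 24 ≤ 28, yield 2·11 + 4·5 = 42.
Best is 43.

43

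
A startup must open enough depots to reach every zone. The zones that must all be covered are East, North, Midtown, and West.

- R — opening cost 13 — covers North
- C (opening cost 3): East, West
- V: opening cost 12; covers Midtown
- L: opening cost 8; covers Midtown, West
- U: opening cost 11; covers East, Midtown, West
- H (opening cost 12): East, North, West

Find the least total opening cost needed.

20

This is a weighted set-cover instance.
The greedy cost-per-new-zone heuristic would pick C, L, and H for 23, but a cheaper cover exists.
Choose L and H: together they cover East, North, Midtown, West — every zone.
Total opening cost: 8 + 12 = 20.
No cover costs less than 20.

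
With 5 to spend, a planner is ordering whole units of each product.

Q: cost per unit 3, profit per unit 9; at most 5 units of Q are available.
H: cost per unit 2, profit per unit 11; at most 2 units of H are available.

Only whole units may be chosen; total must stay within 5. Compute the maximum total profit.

22

1×Q and 1×H: cost 5 ≤ 5, profit 1·9 + 1·11 = 20.
2×H: cost 4 ≤ 5, profit 2·11 = 22.
Best is 22.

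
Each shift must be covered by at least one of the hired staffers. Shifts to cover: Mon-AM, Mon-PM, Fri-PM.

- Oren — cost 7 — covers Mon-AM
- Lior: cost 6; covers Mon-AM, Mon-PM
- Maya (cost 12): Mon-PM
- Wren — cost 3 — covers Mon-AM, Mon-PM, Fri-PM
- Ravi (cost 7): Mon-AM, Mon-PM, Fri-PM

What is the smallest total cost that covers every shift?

3

Wren alone covers Mon-AM, Mon-PM, Fri-PM — every shift.
Total cost: 3.
No cover costs less than 3.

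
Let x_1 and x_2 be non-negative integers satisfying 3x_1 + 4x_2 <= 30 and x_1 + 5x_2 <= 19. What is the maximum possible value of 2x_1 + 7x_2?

The continuous relaxation peaks at (6.73, 2.45) with value 30.64; rounding to a feasible lattice point costs some objective.
(x_1,x_2)=(4,3): 3·4+4·3=24≤30, 1·4+5·3=19≤19, objective 29.
(x_1,x_2)=(7,2): 3·7+4·2=29≤30, 1·7+5·2=17≤19, objective 28.
(x_1,x_2)=(3,3): 3·3+4·3=21≤30, 1·3+5·3=18≤19, objective 27.
Maximum is 29 at (x_1,x_2)=(4,3).

29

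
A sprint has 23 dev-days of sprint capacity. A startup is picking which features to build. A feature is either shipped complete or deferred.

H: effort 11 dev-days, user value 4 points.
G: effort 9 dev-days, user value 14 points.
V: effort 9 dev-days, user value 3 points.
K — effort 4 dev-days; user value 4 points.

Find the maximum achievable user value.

21

Allowing fractional choices, the relaxed optimum would be about 21.6, but features are indivisible.
H + G: effort 11 + 9 = 20 ≤ 23, user value 4 + 14 = 18.
G + K: effort 9 + 4 = 13 ≤ 23, user value 14 + 4 = 18.
G + V + K: effort 9 + 9 + 4 = 22 ≤ 23, user value 14 + 3 + 4 = 21.
Best is G, V, and K with total user value 21.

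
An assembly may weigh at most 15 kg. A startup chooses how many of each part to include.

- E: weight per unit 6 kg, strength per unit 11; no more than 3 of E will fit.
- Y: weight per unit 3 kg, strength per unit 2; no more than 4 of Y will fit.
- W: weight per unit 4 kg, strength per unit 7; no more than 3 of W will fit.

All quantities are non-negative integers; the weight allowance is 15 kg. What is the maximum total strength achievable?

25

2×E and 1×Y: weight 15 ≤ 15, strength 2·11 + 1·2 = 24.
1×E and 2×W: weight 14 ≤ 15, strength 1·11 + 2·7 = 25.
Best is 25.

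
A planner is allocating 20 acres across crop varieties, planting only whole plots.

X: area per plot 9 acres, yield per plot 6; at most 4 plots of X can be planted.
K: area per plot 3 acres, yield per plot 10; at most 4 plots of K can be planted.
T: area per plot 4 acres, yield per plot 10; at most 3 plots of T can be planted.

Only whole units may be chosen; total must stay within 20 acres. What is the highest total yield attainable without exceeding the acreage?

Take 4×K and 2×T: area 20 ≤ 20, yield 4·10 + 2·10 = 60.
K has the best ratio (10/3) and is taken to its limit of 4; remaining capacity is filled optimally with the others.

60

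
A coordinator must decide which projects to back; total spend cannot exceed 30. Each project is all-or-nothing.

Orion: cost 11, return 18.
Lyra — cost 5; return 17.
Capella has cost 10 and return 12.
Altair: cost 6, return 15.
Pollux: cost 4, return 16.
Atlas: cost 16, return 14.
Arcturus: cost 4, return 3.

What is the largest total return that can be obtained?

Allowing fractional choices, the relaxed optimum would be about 70.8, but projects are indivisible.
Lyra + Capella + Altair + Pollux + Arcturus: cost 5 + 10 + 6 + 4 + 4 = 29 ≤ 30, return 17 + 12 + 15 + 16 + 3 = 63.
Orion + Lyra + Altair + Pollux: cost 11 + 5 + 6 + 4 = 26 ≤ 30, return 18 + 17 + 15 + 16 = 66.
Orion + Lyra + Altair + Pollux + Arcturus: cost 11 + 5 + 6 + 4 + 4 = 30 ≤ 30, return 18 + 17 + 15 + 16 + 3 = 69.
Best is Orion, Lyra, Altair, Pollux, and Arcturus with total return 69.

69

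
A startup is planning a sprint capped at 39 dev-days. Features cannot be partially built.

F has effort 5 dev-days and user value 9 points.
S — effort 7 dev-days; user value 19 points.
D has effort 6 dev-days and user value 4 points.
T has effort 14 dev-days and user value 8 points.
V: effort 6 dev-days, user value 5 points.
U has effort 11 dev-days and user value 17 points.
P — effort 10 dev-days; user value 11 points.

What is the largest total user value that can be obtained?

F + S + U + P: effort 5 + 7 + 11 + 10 = 33 ≤ 39, user value 9 + 19 + 17 + 11 = 56.
F + S + D + U + P: effort 5 + 7 + 6 + 11 + 10 = 39 ≤ 39, user value 9 + 19 + 4 + 17 + 11 = 60.
F + S + V + U + P: effort 5 + 7 + 6 + 11 + 10 = 39 ≤ 39, user value 9 + 19 + 5 + 17 + 11 = 61.
Best is F, S, V, U, and P with total user value 61.

61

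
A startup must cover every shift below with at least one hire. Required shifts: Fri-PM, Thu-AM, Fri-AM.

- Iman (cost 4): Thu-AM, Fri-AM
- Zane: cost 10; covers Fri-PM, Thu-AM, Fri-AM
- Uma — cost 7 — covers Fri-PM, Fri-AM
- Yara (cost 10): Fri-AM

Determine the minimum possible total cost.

This is an integer covering problem.
The greedy cost-per-new-shift heuristic would pick Iman and Uma for 11, but a cheaper cover exists.
Zane alone covers Fri-PM, Thu-AM, Fri-AM — every shift.
Total cost: 10.
No cover costs less than 10.

10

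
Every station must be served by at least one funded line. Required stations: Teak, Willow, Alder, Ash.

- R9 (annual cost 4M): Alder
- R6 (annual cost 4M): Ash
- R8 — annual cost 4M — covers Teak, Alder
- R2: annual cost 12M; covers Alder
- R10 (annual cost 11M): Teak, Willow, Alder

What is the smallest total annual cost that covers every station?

The greedy cost-per-new-station heuristic would pick R8, R6, and R10 for 19, but a cheaper cover exists.
Choose R6 and R10: together they cover Teak, Willow, Alder, Ash — every station.
Total annual cost: 4 + 11 = 15.
No cover costs less than 15.

15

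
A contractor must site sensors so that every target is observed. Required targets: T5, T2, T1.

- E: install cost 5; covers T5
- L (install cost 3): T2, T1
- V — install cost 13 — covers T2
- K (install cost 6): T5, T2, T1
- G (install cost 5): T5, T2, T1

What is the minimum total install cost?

This is a weighted set-cover instance.
G alone covers T5, T2, T1 — every target.
Total install cost: 5.

5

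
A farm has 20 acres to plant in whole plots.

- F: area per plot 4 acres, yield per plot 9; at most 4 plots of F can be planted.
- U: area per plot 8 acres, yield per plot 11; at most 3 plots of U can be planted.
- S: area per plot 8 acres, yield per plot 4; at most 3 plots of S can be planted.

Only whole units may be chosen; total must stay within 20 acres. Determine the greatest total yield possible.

38

F has the best ratio (9/4); taking only F gives at most 4×9 = 36 (stopped by the supply cap of 4).
Mixing does better — 3×F and 1×U: area 20 ≤ 20, yield 3·9 + 1·11 = 38.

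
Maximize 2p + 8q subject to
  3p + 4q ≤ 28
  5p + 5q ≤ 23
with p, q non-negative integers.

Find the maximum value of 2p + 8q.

32

Relaxing integrality, the LP optimum is 36.80 at (p,q) = (0, 4.6), which is not an integer point.
(p,q)=(0,4): 3·0+4·4=16≤28, 5·0+5·4=20≤23, objective 32.
(p,q)=(1,3): 3·1+4·3=15≤28, 5·1+5·3=20≤23, objective 26.
Maximum is 32 at (p,q)=(0,4).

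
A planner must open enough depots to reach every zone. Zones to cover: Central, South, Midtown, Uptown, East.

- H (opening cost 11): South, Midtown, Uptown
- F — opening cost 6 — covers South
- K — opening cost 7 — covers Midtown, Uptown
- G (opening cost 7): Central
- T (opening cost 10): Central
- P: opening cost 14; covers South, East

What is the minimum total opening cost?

The greedy cost-per-new-zone heuristic would pick K, F, G, and P for 34, but a cheaper cover exists.
Choose K, G, and P: together they cover Central, South, Midtown, Uptown, East — every zone.
Total opening cost: 7 + 7 + 14 = 28.
No cover costs less than 28.

28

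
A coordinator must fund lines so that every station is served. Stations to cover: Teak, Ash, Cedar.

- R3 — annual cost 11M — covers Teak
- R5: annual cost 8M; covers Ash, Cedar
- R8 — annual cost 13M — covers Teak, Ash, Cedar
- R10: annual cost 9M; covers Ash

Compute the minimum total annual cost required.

13

This is an integer covering problem.
The greedy cost-per-new-station heuristic would pick R5 and R3 for 19, but a cheaper cover exists.
R8 alone covers Teak, Ash, Cedar — every station.
Total annual cost: 13.
No cover costs less than 13.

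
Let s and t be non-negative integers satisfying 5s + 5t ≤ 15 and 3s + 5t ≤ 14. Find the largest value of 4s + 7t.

18

The continuous relaxation peaks at (0, 2.8) with value 19.60; rounding to a feasible lattice point costs some objective.
(s,t)=(1,2) is feasible, giving 18.
(s,t)=(2,1) is feasible, giving 15.
No feasible integer point exceeds 18.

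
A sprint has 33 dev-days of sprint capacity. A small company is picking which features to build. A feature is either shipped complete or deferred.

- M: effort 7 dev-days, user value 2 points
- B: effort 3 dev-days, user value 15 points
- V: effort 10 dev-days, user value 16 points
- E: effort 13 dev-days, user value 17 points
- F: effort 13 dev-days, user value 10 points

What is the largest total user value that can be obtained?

B + V + E: effort 3 + 10 + 13 = 26 ≤ 33, user value 15 + 16 + 17 = 48.
M + B + V + F: effort 7 + 3 + 10 + 13 = 33 ≤ 33, user value 2 + 15 + 16 + 10 = 43.
M + B + V + E: effort 7 + 3 + 10 + 13 = 33 ≤ 33, user value 2 + 15 + 16 + 17 = 50.
Best is M, B, V, and E with total user value 50.

50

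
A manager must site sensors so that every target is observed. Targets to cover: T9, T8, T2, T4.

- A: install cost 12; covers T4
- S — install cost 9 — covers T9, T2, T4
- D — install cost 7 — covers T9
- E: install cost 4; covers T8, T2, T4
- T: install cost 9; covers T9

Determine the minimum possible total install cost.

Choose D and E: together they cover T9, T8, T2, T4 — every target.
Total install cost: 7 + 4 = 11.
No cover costs less than 11.

11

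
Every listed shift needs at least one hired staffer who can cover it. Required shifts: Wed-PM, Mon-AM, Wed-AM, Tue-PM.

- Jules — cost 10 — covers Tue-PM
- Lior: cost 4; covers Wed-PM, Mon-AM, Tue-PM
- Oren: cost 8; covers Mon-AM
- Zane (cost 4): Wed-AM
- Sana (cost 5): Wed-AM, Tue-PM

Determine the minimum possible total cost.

8

Choose Lior and Zane: together they cover Wed-PM, Mon-AM, Wed-AM, Tue-PM — every shift.
Total cost: 4 + 4 = 8.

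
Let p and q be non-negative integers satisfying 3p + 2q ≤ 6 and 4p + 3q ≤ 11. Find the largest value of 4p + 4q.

(p,q)=(0,3) is feasible, giving 12.
(p,q)=(0,2) is feasible, giving 8.
No feasible integer point exceeds 12.

12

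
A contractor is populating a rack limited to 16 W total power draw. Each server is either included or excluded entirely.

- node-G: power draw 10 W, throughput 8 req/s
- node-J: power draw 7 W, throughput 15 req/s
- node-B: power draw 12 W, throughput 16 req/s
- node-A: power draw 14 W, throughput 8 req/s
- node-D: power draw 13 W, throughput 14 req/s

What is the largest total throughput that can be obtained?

node-B: power draw 12 ≤ 16, throughput 16.
node-J: power draw 7 ≤ 16, throughput 15.
node-D: power draw 13 ≤ 16, throughput 14.
Best is node-B with total throughput 16.

16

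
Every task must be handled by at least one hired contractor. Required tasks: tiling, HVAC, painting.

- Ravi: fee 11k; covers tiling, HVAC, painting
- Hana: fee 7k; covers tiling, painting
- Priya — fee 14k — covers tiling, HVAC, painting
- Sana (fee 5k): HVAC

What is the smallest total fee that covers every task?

11

Ravi alone covers tiling, HVAC, painting — every task.
Total fee: 11.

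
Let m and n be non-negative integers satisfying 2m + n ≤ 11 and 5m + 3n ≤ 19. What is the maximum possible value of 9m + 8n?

Relaxing integrality, the LP optimum is 50.67 at (m,n) = (0, 6.33), which is not an integer point.
(m,n)=(0,6): 2·0+1·6=6≤11, 5·0+3·6=18≤19, objective 48.
(m,n)=(0,5): 2·0+1·5=5≤11, 5·0+3·5=15≤19, objective 40.
No feasible integer point exceeds 48.

48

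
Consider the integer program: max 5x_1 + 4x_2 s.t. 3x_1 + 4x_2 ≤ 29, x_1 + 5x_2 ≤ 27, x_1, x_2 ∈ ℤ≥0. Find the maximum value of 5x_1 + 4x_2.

(x_1,x_2)=(9,0): 3·9+4·0=27≤29, 1·9+5·0=9≤27, objective 45.
(x_1,x_2)=(8,1): 3·8+4·1=28≤29, 1·8+5·1=13≤27, objective 44.
Maximum is 45 at (x_1,x_2)=(9,0).

45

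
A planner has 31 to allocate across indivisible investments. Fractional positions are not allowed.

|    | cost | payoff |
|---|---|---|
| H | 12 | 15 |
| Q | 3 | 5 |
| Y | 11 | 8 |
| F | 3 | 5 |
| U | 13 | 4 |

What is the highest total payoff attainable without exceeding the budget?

33

H + Q + F + U: cost 12 + 3 + 3 + 13 = 31 ≤ 31, payoff 15 + 5 + 5 + 4 = 29.
H + Q + Y + F: cost 12 + 3 + 11 + 3 = 29 ≤ 31, payoff 15 + 5 + 8 + 5 = 33.
H + Q + Y: cost 12 + 3 + 11 = 26 ≤ 31, payoff 15 + 5 + 8 = 28.
Best is H, Q, Y, and F with total payoff 33.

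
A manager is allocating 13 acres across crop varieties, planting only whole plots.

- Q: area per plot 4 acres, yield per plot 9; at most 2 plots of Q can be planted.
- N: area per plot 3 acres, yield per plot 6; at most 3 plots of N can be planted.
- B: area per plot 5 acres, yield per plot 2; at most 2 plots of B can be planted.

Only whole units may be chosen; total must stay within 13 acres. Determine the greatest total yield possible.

Q has the best ratio (9/4); taking only Q gives at most 2×9 = 18 (stopped by the supply cap of 2).
Mixing does better — 1×Q and 3×N: area 13 ≤ 13, yield 1·9 + 3·6 = 27.

27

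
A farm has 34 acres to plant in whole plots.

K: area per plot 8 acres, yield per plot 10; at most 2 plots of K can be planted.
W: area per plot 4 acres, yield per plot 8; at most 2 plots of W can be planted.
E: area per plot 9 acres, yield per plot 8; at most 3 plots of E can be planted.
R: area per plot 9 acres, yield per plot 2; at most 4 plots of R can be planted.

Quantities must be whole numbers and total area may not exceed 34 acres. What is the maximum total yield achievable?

44

This is a bounded integer knapsack.
Take 2×K, 2×W, and 1×E: area 33 ≤ 34, yield 2·10 + 2·8 + 1·8 = 44.
W has the best ratio (8/4) and is taken to its limit of 2; remaining capacity is filled optimally with the others.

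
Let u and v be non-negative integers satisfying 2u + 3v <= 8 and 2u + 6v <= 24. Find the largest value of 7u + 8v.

(u,v)=(4,0): 2·4+3·0=8≤8, 2·4+6·0=8≤24, objective 28.
(u,v)=(3,0): 2·3+3·0=6≤8, 2·3+6·0=6≤24, objective 21.
No feasible integer point exceeds 28.

28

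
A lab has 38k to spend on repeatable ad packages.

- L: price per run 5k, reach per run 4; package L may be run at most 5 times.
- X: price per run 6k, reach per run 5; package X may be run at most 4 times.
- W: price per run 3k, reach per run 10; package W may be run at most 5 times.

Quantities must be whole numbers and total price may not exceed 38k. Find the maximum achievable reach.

W has the best ratio (10/3); taking only W gives at most 5×10 = 50 (stopped by the supply cap of 5).
Mixing does better — 1×L, 3×X, and 5×W: price 38 ≤ 38, reach 1·4 + 3·5 + 5·10 = 69.

69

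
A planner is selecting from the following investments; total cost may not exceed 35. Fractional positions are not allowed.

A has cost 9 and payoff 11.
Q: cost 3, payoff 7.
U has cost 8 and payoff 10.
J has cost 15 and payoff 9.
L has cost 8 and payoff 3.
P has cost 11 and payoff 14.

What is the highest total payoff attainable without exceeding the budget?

42

A + U + P: cost 9 + 8 + 11 = 28 ≤ 35, payoff 11 + 10 + 14 = 35.
A + Q + U + J: cost 9 + 3 + 8 + 15 = 35 ≤ 35, payoff 11 + 7 + 10 + 9 = 37.
A + Q + U + P: cost 9 + 3 + 8 + 11 = 31 ≤ 35, payoff 11 + 7 + 10 + 14 = 42.
Best is A, Q, U, and P with total payoff 42.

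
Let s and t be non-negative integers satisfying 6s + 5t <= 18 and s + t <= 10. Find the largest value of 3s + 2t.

9

(s,t)=(3,0): 6·3+5·0=18≤18, 1·3+1·0=3≤10, objective 9.
(s,t)=(2,1): 6·2+5·1=17≤18, 1·2+1·1=3≤10, objective 8.
(s,t)=(2,0): 6·2+5·0=12≤18, 1·2+1·0=2≤10, objective 6.
No feasible integer point exceeds 9.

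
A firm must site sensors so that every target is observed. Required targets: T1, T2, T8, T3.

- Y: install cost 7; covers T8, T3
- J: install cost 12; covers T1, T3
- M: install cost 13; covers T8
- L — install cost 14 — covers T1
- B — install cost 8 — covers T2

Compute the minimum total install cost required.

27

Choose Y, J, and B: together they cover T1, T2, T8, T3 — every target.
Total install cost: 7 + 12 + 8 = 27.
No cover costs less than 27.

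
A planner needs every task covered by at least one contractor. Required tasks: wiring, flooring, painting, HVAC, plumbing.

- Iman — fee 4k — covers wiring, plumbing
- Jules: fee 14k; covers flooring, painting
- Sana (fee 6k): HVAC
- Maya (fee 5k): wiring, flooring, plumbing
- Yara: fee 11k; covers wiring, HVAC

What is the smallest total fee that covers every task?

The greedy cost-per-new-task heuristic would pick Maya, Sana, and Jules for 25, but a cheaper cover exists.
Choose Iman, Jules, and Sana: together they cover wiring, flooring, painting, HVAC, plumbing — every task.
Total fee: 4 + 14 + 6 = 24.
No cover costs less than 24.

24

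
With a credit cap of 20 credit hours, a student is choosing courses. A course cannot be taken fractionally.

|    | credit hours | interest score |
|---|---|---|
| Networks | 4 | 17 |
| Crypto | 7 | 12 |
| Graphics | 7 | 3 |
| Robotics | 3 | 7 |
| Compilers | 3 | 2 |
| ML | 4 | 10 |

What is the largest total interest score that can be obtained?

46

Networks + Crypto + Compilers + ML: credit hours 4 + 7 + 3 + 4 = 18 ≤ 20, interest score 17 + 12 + 2 + 10 = 41.
Networks + Crypto + ML: credit hours 4 + 7 + 4 = 15 ≤ 20, interest score 17 + 12 + 10 = 39.
Networks + Crypto + Robotics + ML: credit hours 4 + 7 + 3 + 4 = 18 ≤ 20, interest score 17 + 12 + 7 + 10 = 46.
Best is Networks, Crypto, Robotics, and ML with total interest score 46.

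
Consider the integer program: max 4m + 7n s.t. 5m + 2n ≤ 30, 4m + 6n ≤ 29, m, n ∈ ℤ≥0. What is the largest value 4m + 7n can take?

(m,n)=(1,4): 5·1+2·4=13≤30, 4·1+6·4=28≤29, objective 32.
(m,n)=(2,3): 5·2+2·3=16≤30, 4·2+6·3=26≤29, objective 29.
Maximum is 32 at (m,n)=(1,4).

32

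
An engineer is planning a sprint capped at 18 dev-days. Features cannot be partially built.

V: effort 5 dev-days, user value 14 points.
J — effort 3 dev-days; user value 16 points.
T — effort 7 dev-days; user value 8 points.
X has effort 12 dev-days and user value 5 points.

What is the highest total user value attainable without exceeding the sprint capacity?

38

Take V, J, and T: effort 5 + 3 + 7 = 15 ≤ 18, user value 14 + 16 + 8 = 38.
No other feasible combination does better.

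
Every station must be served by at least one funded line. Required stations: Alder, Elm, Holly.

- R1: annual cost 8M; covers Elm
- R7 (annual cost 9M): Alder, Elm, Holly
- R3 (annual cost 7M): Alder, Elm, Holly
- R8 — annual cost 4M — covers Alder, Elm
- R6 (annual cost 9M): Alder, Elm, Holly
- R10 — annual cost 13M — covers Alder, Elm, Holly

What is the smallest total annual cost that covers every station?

7

R3 alone covers Alder, Elm, Holly — every station.
Total annual cost: 7.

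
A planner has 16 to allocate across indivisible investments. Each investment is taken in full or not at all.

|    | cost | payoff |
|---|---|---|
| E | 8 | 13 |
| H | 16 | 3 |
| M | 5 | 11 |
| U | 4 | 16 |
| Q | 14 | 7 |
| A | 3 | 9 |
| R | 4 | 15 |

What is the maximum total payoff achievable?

51

M + U + R: cost 5 + 4 + 4 = 13 ≤ 16, payoff 11 + 16 + 15 = 42.
M + U + A + R: cost 5 + 4 + 3 + 4 = 16 ≤ 16, payoff 11 + 16 + 9 + 15 = 51.
E + U + R: cost 8 + 4 + 4 = 16 ≤ 16, payoff 13 + 16 + 15 = 44.
Best is M, U, A, and R with total payoff 51.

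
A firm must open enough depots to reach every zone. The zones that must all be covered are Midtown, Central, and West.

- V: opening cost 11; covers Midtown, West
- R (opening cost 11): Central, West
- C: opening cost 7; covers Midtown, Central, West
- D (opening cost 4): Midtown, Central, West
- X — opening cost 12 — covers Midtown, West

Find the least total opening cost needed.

4

D alone covers Midtown, Central, West — every zone.
Total opening cost: 4.
No cover costs less than 4.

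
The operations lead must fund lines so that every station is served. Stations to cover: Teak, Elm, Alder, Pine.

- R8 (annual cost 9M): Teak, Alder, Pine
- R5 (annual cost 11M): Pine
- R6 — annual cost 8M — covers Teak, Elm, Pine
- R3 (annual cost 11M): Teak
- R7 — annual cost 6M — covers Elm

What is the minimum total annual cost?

15

This is an integer covering problem.
Choose R8 and R7: together they cover Teak, Elm, Alder, Pine — every station.
Total annual cost: 9 + 6 = 15.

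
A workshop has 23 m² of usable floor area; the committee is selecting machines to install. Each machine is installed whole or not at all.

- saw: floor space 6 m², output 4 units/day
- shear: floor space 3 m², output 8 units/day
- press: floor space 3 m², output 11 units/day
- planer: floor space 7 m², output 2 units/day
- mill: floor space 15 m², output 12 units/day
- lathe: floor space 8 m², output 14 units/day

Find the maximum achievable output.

37

Take saw, shear, press, and lathe: floor space 6 + 3 + 3 + 8 = 20 ≤ 23, output 4 + 8 + 11 + 14 = 37.
No other feasible combination does better.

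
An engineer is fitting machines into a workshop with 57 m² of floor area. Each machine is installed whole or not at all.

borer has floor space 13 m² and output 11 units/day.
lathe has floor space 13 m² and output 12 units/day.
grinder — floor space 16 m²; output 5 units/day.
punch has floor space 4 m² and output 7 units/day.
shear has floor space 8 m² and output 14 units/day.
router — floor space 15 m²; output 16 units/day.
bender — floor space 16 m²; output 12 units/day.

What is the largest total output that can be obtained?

61

Allowing fractional choices, the relaxed optimum would be about 63.0, but machines are indivisible.
borer + lathe + punch + shear + router: floor space 13 + 13 + 4 + 8 + 15 = 53 ≤ 57, output 11 + 12 + 7 + 14 + 16 = 60.
borer + punch + shear + router + bender: floor space 13 + 4 + 8 + 15 + 16 = 56 ≤ 57, output 11 + 7 + 14 + 16 + 12 = 60.
lathe + punch + shear + router + bender: floor space 13 + 4 + 8 + 15 + 16 = 56 ≤ 57, output 12 + 7 + 14 + 16 + 12 = 61.
Best is lathe, punch, shear, router, and bender with total output 61.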